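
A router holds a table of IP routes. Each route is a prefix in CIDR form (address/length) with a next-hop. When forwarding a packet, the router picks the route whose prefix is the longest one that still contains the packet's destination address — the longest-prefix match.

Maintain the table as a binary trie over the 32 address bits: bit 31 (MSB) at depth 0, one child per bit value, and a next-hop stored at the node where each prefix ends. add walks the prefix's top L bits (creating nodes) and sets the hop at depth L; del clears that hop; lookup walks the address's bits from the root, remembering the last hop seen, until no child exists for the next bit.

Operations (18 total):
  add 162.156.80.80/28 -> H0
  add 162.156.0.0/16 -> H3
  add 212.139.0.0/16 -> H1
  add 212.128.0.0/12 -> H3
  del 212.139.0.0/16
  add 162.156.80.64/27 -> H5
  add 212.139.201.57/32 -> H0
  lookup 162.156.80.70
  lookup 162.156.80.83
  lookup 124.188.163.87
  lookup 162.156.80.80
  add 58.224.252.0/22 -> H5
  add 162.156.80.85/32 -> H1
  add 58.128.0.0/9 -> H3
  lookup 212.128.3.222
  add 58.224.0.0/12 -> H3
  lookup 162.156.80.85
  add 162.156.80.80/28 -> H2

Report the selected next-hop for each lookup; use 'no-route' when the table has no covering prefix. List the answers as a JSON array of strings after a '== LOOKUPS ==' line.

Apply in order:
  add 162.156.80.80/28 -> H0 at depth 28
  add 162.156.0.0/16 -> H3 at depth 16
  add 212.139.0.0/16 -> H1 at depth 16
  add 212.128.0.0/12 -> H3 at depth 12
  del 212.139.0.0/16 (clear depth 16)
  add 162.156.80.64/27 -> H5 at depth 27
  add 212.139.201.57/32 -> H0 at depth 32
  lookup 162.156.80.70: bits 101000101001110001010000010 walk d0:-→d1:-→d2:-→d3:-→d4:-→d5:-→d6:-→d7:-→d8:-→d9:-→d10:-→d11:-→d12:-→d13:-→d14:-→d15:-→d16:H3→d17:-→d18:-→d19:-→d20:-→d21:-→d22:-→d23:-→d24:-→d25:-→d26:-→d27:H5 -> H5
  lookup 162.156.80.83: bits 1010001010011100010100000101 walk d0:-→d1:-→d2:-→d3:-→d4:-→d5:-→d6:-→d7:-→d8:-→d9:-→d10:-→d11:-→d12:-→d13:-→d14:-→d15:-→d16:H3→d17:-→d18:-→d19:-→d20:-→d21:-→d22:-→d23:-→d24:-→d25:-→d26:-→d27:H5→d28:H0 -> H0
  lookup 124.188.163.87: bits ε walk d0:- -> no-route
  lookup 162.156.80.80: bits 1010001010011100010100000101 walk d0:-→d1:-→d2:-→d3:-→d4:-→d5:-→d6:-→d7:-→d8:-→d9:-→d10:-→d11:-→d12:-→d13:-→d14:-→d15:-→d16:H3→d17:-→d18:-→d19:-→d20:-→d21:-→d22:-→d23:-→d24:-→d25:-→d26:-→d27:H5→d28:H0 -> H0
  add 58.224.252.0/22 -> H5 at depth 22
  add 162.156.80.85/32 -> H1 at depth 32
  add 58.128.0.0/9 -> H3 at depth 9
  lookup 212.128.3.222: bits 110101001000 walk d0:-→d1:-→d2:-→d3:-→d4:-→d5:-→d6:-→d7:-→d8:-→d9:-→d10:-→d11:-→d12:H3 -> H3
  add 58.224.0.0/12 -> H3 at depth 12
  lookup 162.156.80.85: bits 10100010100111000101000001010101 walk d0:-→d1:-→d2:-→d3:-→d4:-→d5:-→d6:-→d7:-→d8:-→d9:-→d10:-→d11:-→d12:-→d13:-→d14:-→d15:-→d16:H3→d17:-→d18:-→d19:-→d20:-→d21:-→d22:-→d23:-→d24:-→d25:-→d26:-→d27:H5→d28:H0→d29:-→d30:-→d31:-→d32:H1 -> H1
  add 162.156.80.80/28 -> H2 at depth 28

== LOOKUPS ==
["H5","H0","no-route","H0","H3","H1"]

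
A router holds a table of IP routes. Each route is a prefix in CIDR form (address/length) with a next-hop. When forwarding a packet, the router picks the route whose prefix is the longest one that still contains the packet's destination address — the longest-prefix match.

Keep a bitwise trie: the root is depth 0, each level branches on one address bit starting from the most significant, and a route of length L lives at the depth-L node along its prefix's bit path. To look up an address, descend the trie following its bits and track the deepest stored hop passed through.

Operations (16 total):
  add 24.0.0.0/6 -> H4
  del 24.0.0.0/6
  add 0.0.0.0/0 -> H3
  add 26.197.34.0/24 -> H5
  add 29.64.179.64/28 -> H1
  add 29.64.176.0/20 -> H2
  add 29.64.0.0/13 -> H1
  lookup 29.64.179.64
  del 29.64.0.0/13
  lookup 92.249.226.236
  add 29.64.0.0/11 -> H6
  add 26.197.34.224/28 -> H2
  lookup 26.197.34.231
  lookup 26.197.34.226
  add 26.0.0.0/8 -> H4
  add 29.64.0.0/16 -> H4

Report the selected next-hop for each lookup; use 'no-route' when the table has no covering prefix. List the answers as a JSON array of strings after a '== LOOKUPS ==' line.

Process each operation:
  add 24.0.0.0/6 -> H4 at depth 6
  del 24.0.0.0/6 (clear depth 6)
  add 0.0.0.0/0 -> H3 at depth 0
  add 26.197.34.0/24 -> H5 at depth 24
  add 29.64.179.64/28 -> H1 at depth 28
  add 29.64.176.0/20 -> H2 at depth 20
  add 29.64.0.0/13 -> H1 at depth 13
  ? 29.64.179.64  path d0:H3→d1:-→d2:-→d3:-→d4:-→d5:-→d6:-→d7:-→d8:-→d9:-→d10:-→d11:-→d12:-→d13:H1→d14:-→d15:-→d16:-→d17:-→d18:-→d19:-→d20:H2→d21:-→d22:-→d23:-→d24:-→d25:-→d26:-→d27:-→d28:H1  best=H1
  del 29.64.0.0/13 (clear depth 13)
  ? 92.249.226.236  path d0:H3→d1:-  best=H3
  add 29.64.0.0/11 -> H6 at depth 11
  add 26.197.34.224/28 -> H2 at depth 28
  ? 26.197.34.231  path d0:H3→d1:-→d2:-→d3:-→d4:-→d5:-→d6:-→d7:-→d8:-→d9:-→d10:-→d11:-→d12:-→d13:-→d14:-→d15:-→d16:-→d17:-→d18:-→d19:-→d20:-→d21:-→d22:-→d23:-→d24:H5→d25:-→d26:-→d27:-→d28:H2  best=H2
  ? 26.197.34.226  path d0:H3→d1:-→d2:-→d3:-→d4:-→d5:-→d6:-→d7:-→d8:-→d9:-→d10:-→d11:-→d12:-→d13:-→d14:-→d15:-→d16:-→d17:-→d18:-→d19:-→d20:-→d21:-→d22:-→d23:-→d24:H5→d25:-→d26:-→d27:-→d28:H2  best=H2
  add 26.0.0.0/8 -> H4 at depth 8
  add 29.64.0.0/16 -> H4 at depth 16

== LOOKUPS ==
["H1","H3","H2","H2"]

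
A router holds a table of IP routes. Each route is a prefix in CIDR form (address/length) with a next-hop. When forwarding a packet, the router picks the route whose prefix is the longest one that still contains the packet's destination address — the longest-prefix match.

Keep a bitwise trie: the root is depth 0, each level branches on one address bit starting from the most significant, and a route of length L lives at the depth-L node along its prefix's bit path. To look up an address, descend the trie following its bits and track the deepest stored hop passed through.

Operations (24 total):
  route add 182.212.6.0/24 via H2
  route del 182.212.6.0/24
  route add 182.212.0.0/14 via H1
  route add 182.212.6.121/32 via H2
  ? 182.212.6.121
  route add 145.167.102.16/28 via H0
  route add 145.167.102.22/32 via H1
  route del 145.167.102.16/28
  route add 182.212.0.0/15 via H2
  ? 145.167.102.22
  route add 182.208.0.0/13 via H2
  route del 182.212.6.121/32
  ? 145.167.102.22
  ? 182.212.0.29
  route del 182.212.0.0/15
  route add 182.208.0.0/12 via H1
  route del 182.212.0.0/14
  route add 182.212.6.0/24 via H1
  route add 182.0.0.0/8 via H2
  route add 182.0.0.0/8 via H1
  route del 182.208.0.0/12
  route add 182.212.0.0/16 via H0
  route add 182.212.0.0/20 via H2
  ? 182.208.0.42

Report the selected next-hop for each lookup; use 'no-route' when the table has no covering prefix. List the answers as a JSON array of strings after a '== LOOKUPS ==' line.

Apply in order:
  + 182.212.6.0/24 (H2) depth=24
  - 182.212.6.0/24 clear@24
  + 182.212.0.0/14 (H1) depth=14
  + 182.212.6.121/32 (H2) depth=32
  lookup 182.212.6.121: bits 10110110110101000000011001111001 walk d0:-→d1:-→d2:-→d3:-→d4:-→d5:-→d6:-→d7:-→d8:-→d9:-→d10:-→d11:-→d12:-→d13:-→d14:H1→d15:-→d16:-→d17:-→d18:-→d19:-→d20:-→d21:-→d22:-→d23:-→d24:-→d25:-→d26:-→d27:-→d28:-→d29:-→d30:-→d31:-→d32:H2 -> H2
  + 145.167.102.16/28 (H0) depth=28
  + 145.167.102.22/32 (H1) depth=32
  - 145.167.102.16/28 clear@28
  + 182.212.0.0/15 (H2) depth=15
  lookup 145.167.102.22: bits 10010001101001110110011000010110 walk d0:-→d1:-→d2:-→d3:-→d4:-→d5:-→d6:-→d7:-→d8:-→d9:-→d10:-→d11:-→d12:-→d13:-→d14:-→d15:-→d16:-→d17:-→d18:-→d19:-→d20:-→d21:-→d22:-→d23:-→d24:-→d25:-→d26:-→d27:-→d28:-→d29:-→d30:-→d31:-→d32:H1 -> H1
  + 182.208.0.0/13 (H2) depth=13
  - 182.212.6.121/32 clear@32
  lookup 145.167.102.22: bits 10010001101001110110011000010110 walk d0:-→d1:-→d2:-→d3:-→d4:-→d5:-→d6:-→d7:-→d8:-→d9:-→d10:-→d11:-→d12:-→d13:-→d14:-→d15:-→d16:-→d17:-→d18:-→d19:-→d20:-→d21:-→d22:-→d23:-→d24:-→d25:-→d26:-→d27:-→d28:-→d29:-→d30:-→d31:-→d32:H1 -> H1
  lookup 182.212.0.29: bits 101101101101010000000 walk d0:-→d1:-→d2:-→d3:-→d4:-→d5:-→d6:-→d7:-→d8:-→d9:-→d10:-→d11:-→d12:-→d13:H2→d14:H1→d15:H2→d16:-→d17:-→d18:-→d19:-→d20:-→d21:- -> H2
  - 182.212.0.0/15 clear@15
  + 182.208.0.0/12 (H1) depth=12
  - 182.212.0.0/14 clear@14
  + 182.212.6.0/24 (H1) depth=24
  + 182.0.0.0/8 (H2) depth=8
  + 182.0.0.0/8 (H1) depth=8
  - 182.208.0.0/12 clear@12
  + 182.212.0.0/16 (H0) depth=16
  + 182.212.0.0/20 (H2) depth=20
  lookup 182.208.0.42: bits 1011011011010 walk d0:-→d1:-→d2:-→d3:-→d4:-→d5:-→d6:-→d7:-→d8:H1→d9:-→d10:-→d11:-→d12:-→d13:H2 -> H2

== LOOKUPS ==
["H2","H1","H1","H2","H2"]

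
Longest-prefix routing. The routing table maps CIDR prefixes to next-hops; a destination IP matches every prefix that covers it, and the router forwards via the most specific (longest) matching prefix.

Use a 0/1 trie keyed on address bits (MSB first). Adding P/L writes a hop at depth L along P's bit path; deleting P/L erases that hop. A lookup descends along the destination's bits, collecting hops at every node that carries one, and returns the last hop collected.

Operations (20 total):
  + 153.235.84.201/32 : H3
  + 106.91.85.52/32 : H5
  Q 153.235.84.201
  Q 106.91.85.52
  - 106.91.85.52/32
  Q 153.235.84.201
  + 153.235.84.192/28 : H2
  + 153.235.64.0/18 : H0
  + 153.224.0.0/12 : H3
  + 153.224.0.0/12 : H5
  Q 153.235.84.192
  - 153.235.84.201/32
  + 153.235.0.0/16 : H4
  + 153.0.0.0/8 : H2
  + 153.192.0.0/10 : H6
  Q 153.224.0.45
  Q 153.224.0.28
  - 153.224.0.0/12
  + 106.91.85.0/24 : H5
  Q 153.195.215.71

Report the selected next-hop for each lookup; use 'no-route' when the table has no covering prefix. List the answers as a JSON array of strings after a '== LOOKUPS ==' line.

Apply in order:
  + 153.235.84.201/32 (H3) depth=32
  + 106.91.85.52/32 (H5) depth=32
  lookup 153.235.84.201: bits 10011001111010110101010011001001 walk d0:-→d1:-→d2:-→d3:-→d4:-→d5:-→d6:-→d7:-→d8:-→d9:-→d10:-→d11:-→d12:-→d13:-→d14:-→d15:-→d16:-→d17:-→d18:-→d19:-→d20:-→d21:-→d22:-→d23:-→d24:-→d25:-→d26:-→d27:-→d28:-→d29:-→d30:-→d31:-→d32:H3 -> H3
  lookup 106.91.85.52: bits 01101010010110110101010100110100 walk d0:-→d1:-→d2:-→d3:-→d4:-→d5:-→d6:-→d7:-→d8:-→d9:-→d10:-→d11:-→d12:-→d13:-→d14:-→d15:-→d16:-→d17:-→d18:-→d19:-→d20:-→d21:-→d22:-→d23:-→d24:-→d25:-→d26:-→d27:-→d28:-→d29:-→d30:-→d31:-→d32:H5 -> H5
  del 106.91.85.52/32 (clear depth 32)
  lookup 153.235.84.201: bits 10011001111010110101010011001001 walk d0:-→d1:-→d2:-→d3:-→d4:-→d5:-→d6:-→d7:-→d8:-→d9:-→d10:-→d11:-→d12:-→d13:-→d14:-→d15:-→d16:-→d17:-→d18:-→d19:-→d20:-→d21:-→d22:-→d23:-→d24:-→d25:-→d26:-→d27:-→d28:-→d29:-→d30:-→d31:-→d32:H3 -> H3
  + 153.235.84.192/28 (H2) depth=28
  + 153.235.64.0/18 (H0) depth=18
  + 153.224.0.0/12 (H3) depth=12
  + 153.224.0.0/12 (H5) depth=12
  lookup 153.235.84.192: bits 1001100111101011010101001100 walk d0:-→d1:-→d2:-→d3:-→d4:-→d5:-→d6:-→d7:-→d8:-→d9:-→d10:-→d11:-→d12:H5→d13:-→d14:-→d15:-→d16:-→d17:-→d18:H0→d19:-→d20:-→d21:-→d22:-→d23:-→d24:-→d25:-→d26:-→d27:-→d28:H2 -> H2
  del 153.235.84.201/32 (clear depth 32)
  + 153.235.0.0/16 (H4) depth=16
  + 153.0.0.0/8 (H2) depth=8
  + 153.192.0.0/10 (H6) depth=10
  lookup 153.224.0.45: bits 100110011110 walk d0:-→d1:-→d2:-→d3:-→d4:-→d5:-→d6:-→d7:-→d8:H2→d9:-→d10:H6→d11:-→d12:H5 -> H5
  lookup 153.224.0.28: bits 100110011110 walk d0:-→d1:-→d2:-→d3:-→d4:-→d5:-→d6:-→d7:-→d8:H2→d9:-→d10:H6→d11:-→d12:H5 -> H5
  del 153.224.0.0/12 (clear depth 12)
  + 106.91.85.0/24 (H5) depth=24
  lookup 153.195.215.71: bits 1001100111 walk d0:-→d1:-→d2:-→d3:-→d4:-→d5:-→d6:-→d7:-→d8:H2→d9:-→d10:H6 -> H6

== LOOKUPS ==
["H3","H5","H3","H2","H5","H5","H6"]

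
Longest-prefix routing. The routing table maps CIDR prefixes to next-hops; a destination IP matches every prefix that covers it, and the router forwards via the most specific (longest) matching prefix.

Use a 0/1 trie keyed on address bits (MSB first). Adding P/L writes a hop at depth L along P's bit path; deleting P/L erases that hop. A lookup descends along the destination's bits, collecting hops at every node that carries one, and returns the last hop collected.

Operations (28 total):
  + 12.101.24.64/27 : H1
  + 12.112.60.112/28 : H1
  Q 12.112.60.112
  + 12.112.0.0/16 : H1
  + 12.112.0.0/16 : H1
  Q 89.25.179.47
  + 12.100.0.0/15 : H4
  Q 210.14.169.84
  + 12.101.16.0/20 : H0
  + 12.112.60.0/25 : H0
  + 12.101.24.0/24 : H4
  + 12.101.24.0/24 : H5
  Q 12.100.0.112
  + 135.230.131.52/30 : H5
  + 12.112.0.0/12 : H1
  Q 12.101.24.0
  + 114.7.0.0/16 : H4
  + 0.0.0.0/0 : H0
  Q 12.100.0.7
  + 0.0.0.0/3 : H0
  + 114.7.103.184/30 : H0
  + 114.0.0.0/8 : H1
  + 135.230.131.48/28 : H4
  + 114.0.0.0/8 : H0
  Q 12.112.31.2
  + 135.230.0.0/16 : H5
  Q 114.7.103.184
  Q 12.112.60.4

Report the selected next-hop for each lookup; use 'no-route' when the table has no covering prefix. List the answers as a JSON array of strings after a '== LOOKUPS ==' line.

Process each operation:
  + 12.101.24.64/27 (H1) depth=27
  + 12.112.60.112/28 (H1) depth=28
  Q 12.112.60.112: descend 0000110001110000001111000111 ; hops seen [H1] ; pick H1
  + 12.112.0.0/16 (H1) depth=16
  + 12.112.0.0/16 (H1) depth=16
  Q 89.25.179.47: descend 0 ; hops seen [∅] ; pick no-route
  + 12.100.0.0/15 (H4) depth=15
  Q 210.14.169.84: descend ε ; hops seen [∅] ; pick no-route
  + 12.101.16.0/20 (H0) depth=20
  + 12.112.60.0/25 (H0) depth=25
  + 12.101.24.0/24 (H4) depth=24
  + 12.101.24.0/24 (H5) depth=24
  Q 12.100.0.112: descend 000011000110010 ; hops seen [H4] ; pick H4
  + 135.230.131.52/30 (H5) depth=30
  + 12.112.0.0/12 (H1) depth=12
  Q 12.101.24.0: descend 0000110001100101000110000 ; hops seen [H4,H0,H5] ; pick H5
  + 114.7.0.0/16 (H4) depth=16
  + 0.0.0.0/0 (H0) depth=0
  Q 12.100.0.7: descend 000011000110010 ; hops seen [H0,H4] ; pick H4
  + 0.0.0.0/3 (H0) depth=3
  + 114.7.103.184/30 (H0) depth=30
  + 114.0.0.0/8 (H1) depth=8
  + 135.230.131.48/28 (H4) depth=28
  + 114.0.0.0/8 (H0) depth=8
  Q 12.112.31.2: descend 000011000111000000 ; hops seen [H0,H0,H1,H1] ; pick H1
  + 135.230.0.0/16 (H5) depth=16
  Q 114.7.103.184: descend 011100100000011101100111101110 ; hops seen [H0,H0,H4,H0] ; pick H0
  Q 12.112.60.4: descend 0000110001110000001111000 ; hops seen [H0,H0,H1,H1,H0] ; pick H0

== LOOKUPS ==
["H1","no-route","no-route","H4","H5","H4","H1","H0","H0"]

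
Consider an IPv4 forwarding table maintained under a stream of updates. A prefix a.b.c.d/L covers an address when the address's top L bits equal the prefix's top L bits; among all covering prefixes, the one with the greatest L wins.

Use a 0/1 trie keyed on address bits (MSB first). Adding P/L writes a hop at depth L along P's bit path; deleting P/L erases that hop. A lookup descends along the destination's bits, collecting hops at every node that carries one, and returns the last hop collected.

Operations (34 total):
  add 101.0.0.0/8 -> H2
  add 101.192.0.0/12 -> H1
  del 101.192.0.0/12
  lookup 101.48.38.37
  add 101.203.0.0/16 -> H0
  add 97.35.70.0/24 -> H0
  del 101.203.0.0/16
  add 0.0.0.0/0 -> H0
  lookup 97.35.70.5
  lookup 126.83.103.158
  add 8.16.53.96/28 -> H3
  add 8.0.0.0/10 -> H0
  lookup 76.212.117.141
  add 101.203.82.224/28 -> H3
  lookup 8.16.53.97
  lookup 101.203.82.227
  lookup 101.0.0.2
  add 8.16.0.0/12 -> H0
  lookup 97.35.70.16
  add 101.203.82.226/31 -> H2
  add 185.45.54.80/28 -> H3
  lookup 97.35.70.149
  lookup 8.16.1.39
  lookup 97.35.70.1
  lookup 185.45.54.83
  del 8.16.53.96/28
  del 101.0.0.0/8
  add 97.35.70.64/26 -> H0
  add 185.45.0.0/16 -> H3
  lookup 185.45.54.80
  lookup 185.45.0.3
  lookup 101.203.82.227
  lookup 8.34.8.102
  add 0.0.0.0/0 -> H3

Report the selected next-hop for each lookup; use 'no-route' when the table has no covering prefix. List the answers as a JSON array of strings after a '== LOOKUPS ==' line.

Process each operation:
  add 101.0.0.0/8 -> H2 at depth 8
  add 101.192.0.0/12 -> H1 at depth 12
  - 101.192.0.0/12 clear@12
  lookup 101.48.38.37: bits 01100101 walk d0:-→d1:-→d2:-→d3:-→d4:-→d5:-→d6:-→d7:-→d8:H2 -> H2
  add 101.203.0.0/16 -> H0 at depth 16
  add 97.35.70.0/24 -> H0 at depth 24
  - 101.203.0.0/16 clear@16
  add 0.0.0.0/0 -> H0 at depth 0
  lookup 97.35.70.5: bits 011000010010001101000110 walk d0:H0→d1:-→d2:-→d3:-→d4:-→d5:-→d6:-→d7:-→d8:-→d9:-→d10:-→d11:-→d12:-→d13:-→d14:-→d15:-→d16:-→d17:-→d18:-→d19:-→d20:-→d21:-→d22:-→d23:-→d24:H0 -> H0
  lookup 126.83.103.158: bits 011 walk d0:H0→d1:-→d2:-→d3:- -> H0
  add 8.16.53.96/28 -> H3 at depth 28
  add 8.0.0.0/10 -> H0 at depth 10
  lookup 76.212.117.141: bits 01 walk d0:H0→d1:-→d2:- -> H0
  add 101.203.82.224/28 -> H3 at depth 28
  lookup 8.16.53.97: bits 0000100000010000001101010110 walk d0:H0→d1:-→d2:-→d3:-→d4:-→d5:-→d6:-→d7:-→d8:-→d9:-→d10:H0→d11:-→d12:-→d13:-→d14:-→d15:-→d16:-→d17:-→d18:-→d19:-→d20:-→d21:-→d22:-→d23:-→d24:-→d25:-→d26:-→d27:-→d28:H3 -> H3
  lookup 101.203.82.227: bits 0110010111001011010100101110 walk d0:H0→d1:-→d2:-→d3:-→d4:-→d5:-→d6:-→d7:-→d8:H2→d9:-→d10:-→d11:-→d12:-→d13:-→d14:-→d15:-→d16:-→d17:-→d18:-→d19:-→d20:-→d21:-→d22:-→d23:-→d24:-→d25:-→d26:-→d27:-→d28:H3 -> H3
  lookup 101.0.0.2: bits 01100101 walk d0:H0→d1:-→d2:-→d3:-→d4:-→d5:-→d6:-→d7:-→d8:H2 -> H2
  add 8.16.0.0/12 -> H0 at depth 12
  lookup 97.35.70.16: bits 011000010010001101000110 walk d0:H0→d1:-→d2:-→d3:-→d4:-→d5:-→d6:-→d7:-→d8:-→d9:-→d10:-→d11:-→d12:-→d13:-→d14:-→d15:-→d16:-→d17:-→d18:-→d19:-→d20:-→d21:-→d22:-→d23:-→d24:H0 -> H0
  add 101.203.82.226/31 -> H2 at depth 31
  add 185.45.54.80/28 -> H3 at depth 28
  lookup 97.35.70.149: bits 011000010010001101000110 walk d0:H0→d1:-→d2:-→d3:-→d4:-→d5:-→d6:-→d7:-→d8:-→d9:-→d10:-→d11:-→d12:-→d13:-→d14:-→d15:-→d16:-→d17:-→d18:-→d19:-→d20:-→d21:-→d22:-→d23:-→d24:H0 -> H0
  lookup 8.16.1.39: bits 000010000001000000 walk d0:H0→d1:-→d2:-→d3:-→d4:-→d5:-→d6:-→d7:-→d8:-→d9:-→d10:H0→d11:-→d12:H0→d13:-→d14:-→d15:-→d16:-→d17:-→d18:- -> H0
  lookup 97.35.70.1: bits 011000010010001101000110 walk d0:H0→d1:-→d2:-→d3:-→d4:-→d5:-→d6:-→d7:-→d8:-→d9:-→d10:-→d11:-→d12:-→d13:-→d14:-→d15:-→d16:-→d17:-→d18:-→d19:-→d20:-→d21:-→d22:-→d23:-→d24:H0 -> H0
  lookup 185.45.54.83: bits 1011100100101101001101100101 walk d0:H0→d1:-→d2:-→d3:-→d4:-→d5:-→d6:-→d7:-→d8:-→d9:-→d10:-→d11:-→d12:-→d13:-→d14:-→d15:-→d16:-→d17:-→d18:-→d19:-→d20:-→d21:-→d22:-→d23:-→d24:-→d25:-→d26:-→d27:-→d28:H3 -> H3
  - 8.16.53.96/28 clear@28
  - 101.0.0.0/8 clear@8
  add 97.35.70.64/26 -> H0 at depth 26
  add 185.45.0.0/16 -> H3 at depth 16
  lookup 185.45.54.80: bits 1011100100101101001101100101 walk d0:H0→d1:-→d2:-→d3:-→d4:-→d5:-→d6:-→d7:-→d8:-→d9:-→d10:-→d11:-→d12:-→d13:-→d14:-→d15:-→d16:H3→d17:-→d18:-→d19:-→d20:-→d21:-→d22:-→d23:-→d24:-→d25:-→d26:-→d27:-→d28:H3 -> H3
  lookup 185.45.0.3: bits 101110010010110100 walk d0:H0→d1:-→d2:-→d3:-→d4:-→d5:-→d6:-→d7:-→d8:-→d9:-→d10:-→d11:-→d12:-→d13:-→d14:-→d15:-→d16:H3→d17:-→d18:- -> H3
  lookup 101.203.82.227: bits 0110010111001011010100101110001 walk d0:H0→d1:-→d2:-→d3:-→d4:-→d5:-→d6:-→d7:-→d8:-→d9:-→d10:-→d11:-→d12:-→d13:-→d14:-→d15:-→d16:-→d17:-→d18:-→d19:-→d20:-→d21:-→d22:-→d23:-→d24:-→d25:-→d26:-→d27:-→d28:H3→d29:-→d30:-→d31:H2 -> H2
  lookup 8.34.8.102: bits 0000100000 walk d0:H0→d1:-→d2:-→d3:-→d4:-→d5:-→d6:-→d7:-→d8:-→d9:-→d10:H0 -> H0
  add 0.0.0.0/0 -> H3 at depth 0

== LOOKUPS ==
["H2","H0","H0","H0","H3","H3","H2","H0","H0","H0","H0","H3","H3","H3","H2","H0"]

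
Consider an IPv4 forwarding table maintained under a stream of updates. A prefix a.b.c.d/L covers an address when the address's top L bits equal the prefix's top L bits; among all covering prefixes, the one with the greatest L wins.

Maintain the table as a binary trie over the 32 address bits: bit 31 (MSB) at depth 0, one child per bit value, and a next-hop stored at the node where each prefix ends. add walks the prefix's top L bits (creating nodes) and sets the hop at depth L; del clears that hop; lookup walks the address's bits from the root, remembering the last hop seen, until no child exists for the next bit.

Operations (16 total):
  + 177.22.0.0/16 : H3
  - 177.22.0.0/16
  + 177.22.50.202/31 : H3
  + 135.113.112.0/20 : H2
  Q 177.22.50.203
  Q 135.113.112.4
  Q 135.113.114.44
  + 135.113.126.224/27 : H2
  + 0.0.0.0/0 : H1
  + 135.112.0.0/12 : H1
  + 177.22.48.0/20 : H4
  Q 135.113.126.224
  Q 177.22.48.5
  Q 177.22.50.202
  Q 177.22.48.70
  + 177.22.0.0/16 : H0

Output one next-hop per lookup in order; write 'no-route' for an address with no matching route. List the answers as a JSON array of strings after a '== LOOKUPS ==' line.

Apply in order:
  + 177.22.0.0/16 (H3) depth=16
  del 177.22.0.0/16 (clear depth 16)
  + 177.22.50.202/31 (H3) depth=31
  + 135.113.112.0/20 (H2) depth=20
  lookup 177.22.50.203: bits 1011000100010110001100101100101 walk d0:-→d1:-→d2:-→d3:-→d4:-→d5:-→d6:-→d7:-→d8:-→d9:-→d10:-→d11:-→d12:-→d13:-→d14:-→d15:-→d16:-→d17:-→d18:-→d19:-→d20:-→d21:-→d22:-→d23:-→d24:-→d25:-→d26:-→d27:-→d28:-→d29:-→d30:-→d31:H3 -> H3
  lookup 135.113.112.4: bits 10000111011100010111 walk d0:-→d1:-→d2:-→d3:-→d4:-→d5:-→d6:-→d7:-→d8:-→d9:-→d10:-→d11:-→d12:-→d13:-→d14:-→d15:-→d16:-→d17:-→d18:-→d19:-→d20:H2 -> H2
  lookup 135.113.114.44: bits 10000111011100010111 walk d0:-→d1:-→d2:-→d3:-→d4:-→d5:-→d6:-→d7:-→d8:-→d9:-→d10:-→d11:-→d12:-→d13:-→d14:-→d15:-→d16:-→d17:-→d18:-→d19:-→d20:H2 -> H2
  + 135.113.126.224/27 (H2) depth=27
  + 0.0.0.0/0 (H1) depth=0
  + 135.112.0.0/12 (H1) depth=12
  + 177.22.48.0/20 (H4) depth=20
  lookup 135.113.126.224: bits 100001110111000101111110111 walk d0:H1→d1:-→d2:-→d3:-→d4:-→d5:-→d6:-→d7:-→d8:-→d9:-→d10:-→d11:-→d12:H1→d13:-→d14:-→d15:-→d16:-→d17:-→d18:-→d19:-→d20:H2→d21:-→d22:-→d23:-→d24:-→d25:-→d26:-→d27:H2 -> H2
  lookup 177.22.48.5: bits 1011000100010110001100 walk d0:H1→d1:-→d2:-→d3:-→d4:-→d5:-→d6:-→d7:-→d8:-→d9:-→d10:-→d11:-→d12:-→d13:-→d14:-→d15:-→d16:-→d17:-→d18:-→d19:-→d20:H4→d21:-→d22:- -> H4
  lookup 177.22.50.202: bits 1011000100010110001100101100101 walk d0:H1→d1:-→d2:-→d3:-→d4:-→d5:-→d6:-→d7:-→d8:-→d9:-→d10:-→d11:-→d12:-→d13:-→d14:-→d15:-→d16:-→d17:-→d18:-→d19:-→d20:H4→d21:-→d22:-→d23:-→d24:-→d25:-→d26:-→d27:-→d28:-→d29:-→d30:-→d31:H3 -> H3
  lookup 177.22.48.70: bits 1011000100010110001100 walk d0:H1→d1:-→d2:-→d3:-→d4:-→d5:-→d6:-→d7:-→d8:-→d9:-→d10:-→d11:-→d12:-→d13:-→d14:-→d15:-→d16:-→d17:-→d18:-→d19:-→d20:H4→d21:-→d22:- -> H4
  + 177.22.0.0/16 (H0) depth=16

== LOOKUPS ==
["H3","H2","H2","H2","H4","H3","H4"]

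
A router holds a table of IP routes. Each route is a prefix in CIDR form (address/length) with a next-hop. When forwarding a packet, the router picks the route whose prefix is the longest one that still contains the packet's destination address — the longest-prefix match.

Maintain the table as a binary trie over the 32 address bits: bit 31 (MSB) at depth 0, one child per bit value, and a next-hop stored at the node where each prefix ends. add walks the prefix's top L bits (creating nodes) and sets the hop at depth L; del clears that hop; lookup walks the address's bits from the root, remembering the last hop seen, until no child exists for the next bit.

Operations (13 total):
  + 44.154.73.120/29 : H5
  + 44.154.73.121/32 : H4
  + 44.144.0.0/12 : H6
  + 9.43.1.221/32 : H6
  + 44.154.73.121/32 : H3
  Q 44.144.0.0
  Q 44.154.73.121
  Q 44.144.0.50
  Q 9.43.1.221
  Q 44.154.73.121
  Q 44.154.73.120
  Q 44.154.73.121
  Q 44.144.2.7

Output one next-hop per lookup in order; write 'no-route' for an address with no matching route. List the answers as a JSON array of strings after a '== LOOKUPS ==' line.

Trace:
  + 44.154.73.120/29 (H5) depth=29
  + 44.154.73.121/32 (H4) depth=32
  + 44.144.0.0/12 (H6) depth=12
  + 9.43.1.221/32 (H6) depth=32
  + 44.154.73.121/32 (H3) depth=32
  ? 44.144.0.0  path d0:-→d1:-→d2:-→d3:-→d4:-→d5:-→d6:-→d7:-→d8:-→d9:-→d10:-→d11:-→d12:H6  best=H6
  ? 44.154.73.121  path d0:-→d1:-→d2:-→d3:-→d4:-→d5:-→d6:-→d7:-→d8:-→d9:-→d10:-→d11:-→d12:H6→d13:-→d14:-→d15:-→d16:-→d17:-→d18:-→d19:-→d20:-→d21:-→d22:-→d23:-→d24:-→d25:-→d26:-→d27:-→d28:-→d29:H5→d30:-→d31:-→d32:H3  best=H3
  ? 44.144.0.50  path d0:-→d1:-→d2:-→d3:-→d4:-→d5:-→d6:-→d7:-→d8:-→d9:-→d10:-→d11:-→d12:H6  best=H6
  ? 9.43.1.221  path d0:-→d1:-→d2:-→d3:-→d4:-→d5:-→d6:-→d7:-→d8:-→d9:-→d10:-→d11:-→d12:-→d13:-→d14:-→d15:-→d16:-→d17:-→d18:-→d19:-→d20:-→d21:-→d22:-→d23:-→d24:-→d25:-→d26:-→d27:-→d28:-→d29:-→d30:-→d31:-→d32:H6  best=H6
  ? 44.154.73.121  path d0:-→d1:-→d2:-→d3:-→d4:-→d5:-→d6:-→d7:-→d8:-→d9:-→d10:-→d11:-→d12:H6→d13:-→d14:-→d15:-→d16:-→d17:-→d18:-→d19:-→d20:-→d21:-→d22:-→d23:-→d24:-→d25:-→d26:-→d27:-→d28:-→d29:H5→d30:-→d31:-→d32:H3  best=H3
  ? 44.154.73.120  path d0:-→d1:-→d2:-→d3:-→d4:-→d5:-→d6:-→d7:-→d8:-→d9:-→d10:-→d11:-→d12:H6→d13:-→d14:-→d15:-→d16:-→d17:-→d18:-→d19:-→d20:-→d21:-→d22:-→d23:-→d24:-→d25:-→d26:-→d27:-→d28:-→d29:H5→d30:-→d31:-  best=H5
  ? 44.154.73.121  path d0:-→d1:-→d2:-→d3:-→d4:-→d5:-→d6:-→d7:-→d8:-→d9:-→d10:-→d11:-→d12:H6→d13:-→d14:-→d15:-→d16:-→d17:-→d18:-→d19:-→d20:-→d21:-→d22:-→d23:-→d24:-→d25:-→d26:-→d27:-→d28:-→d29:H5→d30:-→d31:-→d32:H3  best=H3
  ? 44.144.2.7  path d0:-→d1:-→d2:-→d3:-→d4:-→d5:-→d6:-→d7:-→d8:-→d9:-→d10:-→d11:-→d12:H6  best=H6

== LOOKUPS ==
["H6","H3","H6","H6","H3","H5","H3","H6"]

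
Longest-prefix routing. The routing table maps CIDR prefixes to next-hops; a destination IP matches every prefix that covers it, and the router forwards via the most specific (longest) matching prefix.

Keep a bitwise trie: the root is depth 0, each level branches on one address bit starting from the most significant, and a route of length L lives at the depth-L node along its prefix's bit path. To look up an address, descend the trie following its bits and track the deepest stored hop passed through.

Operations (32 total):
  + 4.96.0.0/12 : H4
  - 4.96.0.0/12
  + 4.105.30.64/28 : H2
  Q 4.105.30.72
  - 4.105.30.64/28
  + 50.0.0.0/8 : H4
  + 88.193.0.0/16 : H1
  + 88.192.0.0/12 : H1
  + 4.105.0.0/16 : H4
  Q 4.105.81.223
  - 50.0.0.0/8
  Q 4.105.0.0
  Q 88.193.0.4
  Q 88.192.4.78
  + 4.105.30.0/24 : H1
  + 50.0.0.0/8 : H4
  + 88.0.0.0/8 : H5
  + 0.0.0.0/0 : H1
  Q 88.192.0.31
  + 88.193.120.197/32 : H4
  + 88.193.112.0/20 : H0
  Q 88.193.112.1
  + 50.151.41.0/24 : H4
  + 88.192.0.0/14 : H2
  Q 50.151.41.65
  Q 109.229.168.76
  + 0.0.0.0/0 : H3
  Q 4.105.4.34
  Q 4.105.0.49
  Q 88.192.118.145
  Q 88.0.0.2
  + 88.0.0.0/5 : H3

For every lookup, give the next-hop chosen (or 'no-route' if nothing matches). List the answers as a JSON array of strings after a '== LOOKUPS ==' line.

Trace:
  add 4.96.0.0/12 -> H4 at depth 12
  del 4.96.0.0/12 (clear depth 12)
  add 4.105.30.64/28 -> H2 at depth 28
  lookup 4.105.30.72: bits 0000010001101001000111100100 walk d0:-→d1:-→d2:-→d3:-→d4:-→d5:-→d6:-→d7:-→d8:-→d9:-→d10:-→d11:-→d12:-→d13:-→d14:-→d15:-→d16:-→d17:-→d18:-→d19:-→d20:-→d21:-→d22:-→d23:-→d24:-→d25:-→d26:-→d27:-→d28:H2 -> H2
  del 4.105.30.64/28 (clear depth 28)
  add 50.0.0.0/8 -> H4 at depth 8
  add 88.193.0.0/16 -> H1 at depth 16
  add 88.192.0.0/12 -> H1 at depth 12
  add 4.105.0.0/16 -> H4 at depth 16
  lookup 4.105.81.223: bits 00000100011010010 walk d0:-→d1:-→d2:-→d3:-→d4:-→d5:-→d6:-→d7:-→d8:-→d9:-→d10:-→d11:-→d12:-→d13:-→d14:-→d15:-→d16:H4→d17:- -> H4
  del 50.0.0.0/8 (clear depth 8)
  lookup 4.105.0.0: bits 0000010001101001000 walk d0:-→d1:-→d2:-→d3:-→d4:-→d5:-→d6:-→d7:-→d8:-→d9:-→d10:-→d11:-→d12:-→d13:-→d14:-→d15:-→d16:H4→d17:-→d18:-→d19:- -> H4
  lookup 88.193.0.4: bits 0101100011000001 walk d0:-→d1:-→d2:-→d3:-→d4:-→d5:-→d6:-→d7:-→d8:-→d9:-→d10:-→d11:-→d12:H1→d13:-→d14:-→d15:-→d16:H1 -> H1
  lookup 88.192.4.78: bits 010110001100000 walk d0:-→d1:-→d2:-→d3:-→d4:-→d5:-→d6:-→d7:-→d8:-→d9:-→d10:-→d11:-→d12:H1→d13:-→d14:-→d15:- -> H1
  add 4.105.30.0/24 -> H1 at depth 24
  add 50.0.0.0/8 -> H4 at depth 8
  add 88.0.0.0/8 -> H5 at depth 8
  add 0.0.0.0/0 -> H1 at depth 0
  lookup 88.192.0.31: bits 010110001100000 walk d0:H1→d1:-→d2:-→d3:-→d4:-→d5:-→d6:-→d7:-→d8:H5→d9:-→d10:-→d11:-→d12:H1→d13:-→d14:-→d15:- -> H1
  add 88.193.120.197/32 -> H4 at depth 32
  add 88.193.112.0/20 -> H0 at depth 20
  lookup 88.193.112.1: bits 01011000110000010111 walk d0:H1→d1:-→d2:-→d3:-→d4:-→d5:-→d6:-→d7:-→d8:H5→d9:-→d10:-→d11:-→d12:H1→d13:-→d14:-→d15:-→d16:H1→d17:-→d18:-→d19:-→d20:H0 -> H0
  add 50.151.41.0/24 -> H4 at depth 24
  add 88.192.0.0/14 -> H2 at depth 14
  lookup 50.151.41.65: bits 001100101001011100101001 walk d0:H1→d1:-→d2:-→d3:-→d4:-→d5:-→d6:-→d7:-→d8:H4→d9:-→d10:-→d11:-→d12:-→d13:-→d14:-→d15:-→d16:-→d17:-→d18:-→d19:-→d20:-→d21:-→d22:-→d23:-→d24:H4 -> H4
  lookup 109.229.168.76: bits 01 walk d0:H1→d1:-→d2:- -> H1
  add 0.0.0.0/0 -> H3 at depth 0
  lookup 4.105.4.34: bits 0000010001101001000 walk d0:H3→d1:-→d2:-→d3:-→d4:-→d5:-→d6:-→d7:-→d8:-→d9:-→d10:-→d11:-→d12:-→d13:-→d14:-→d15:-→d16:H4→d17:-→d18:-→d19:- -> H4
  lookup 4.105.0.49: bits 0000010001101001000 walk d0:H3→d1:-→d2:-→d3:-→d4:-→d5:-→d6:-→d7:-→d8:-→d9:-→d10:-→d11:-→d12:-→d13:-→d14:-→d15:-→d16:H4→d17:-→d18:-→d19:- -> H4
  lookup 88.192.118.145: bits 010110001100000 walk d0:H3→d1:-→d2:-→d3:-→d4:-→d5:-→d6:-→d7:-→d8:H5→d9:-→d10:-→d11:-→d12:H1→d13:-→d14:H2→d15:- -> H2
  lookup 88.0.0.2: bits 01011000 walk d0:H3→d1:-→d2:-→d3:-→d4:-→d5:-→d6:-→d7:-→d8:H5 -> H5
  add 88.0.0.0/5 -> H3 at depth 5

== LOOKUPS ==
["H2","H4","H4","H1","H1","H1","H0","H4","H1","H4","H4","H2","H5"]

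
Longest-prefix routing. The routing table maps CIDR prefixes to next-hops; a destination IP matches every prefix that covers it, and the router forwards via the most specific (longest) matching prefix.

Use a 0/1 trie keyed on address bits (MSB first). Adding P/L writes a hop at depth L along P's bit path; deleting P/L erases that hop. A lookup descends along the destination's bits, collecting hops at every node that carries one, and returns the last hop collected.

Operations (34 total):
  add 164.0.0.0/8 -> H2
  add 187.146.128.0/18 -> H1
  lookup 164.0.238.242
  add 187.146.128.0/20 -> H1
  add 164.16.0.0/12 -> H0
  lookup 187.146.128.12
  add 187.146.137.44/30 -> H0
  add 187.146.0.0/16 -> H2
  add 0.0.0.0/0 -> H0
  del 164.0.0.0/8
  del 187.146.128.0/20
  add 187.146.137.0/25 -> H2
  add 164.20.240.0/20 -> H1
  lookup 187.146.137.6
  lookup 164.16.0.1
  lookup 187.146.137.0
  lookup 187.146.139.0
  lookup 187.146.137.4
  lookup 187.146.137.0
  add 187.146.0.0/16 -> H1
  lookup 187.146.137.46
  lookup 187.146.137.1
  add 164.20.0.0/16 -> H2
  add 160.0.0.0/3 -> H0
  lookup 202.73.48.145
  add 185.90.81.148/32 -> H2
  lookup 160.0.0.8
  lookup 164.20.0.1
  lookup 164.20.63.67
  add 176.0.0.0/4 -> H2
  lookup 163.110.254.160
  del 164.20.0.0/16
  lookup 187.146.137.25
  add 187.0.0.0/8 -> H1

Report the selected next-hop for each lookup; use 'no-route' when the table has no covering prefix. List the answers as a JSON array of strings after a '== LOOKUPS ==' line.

Trace:
  add 164.0.0.0/8 -> H2 at depth 8
  add 187.146.128.0/18 -> H1 at depth 18
  ? 164.0.238.242  path d0:-→d1:-→d2:-→d3:-→d4:-→d5:-→d6:-→d7:-→d8:H2  best=H2
  add 187.146.128.0/20 -> H1 at depth 20
  add 164.16.0.0/12 -> H0 at depth 12
  ? 187.146.128.12  path d0:-→d1:-→d2:-→d3:-→d4:-→d5:-→d6:-→d7:-→d8:-→d9:-→d10:-→d11:-→d12:-→d13:-→d14:-→d15:-→d16:-→d17:-→d18:H1→d19:-→d20:H1  best=H1
  add 187.146.137.44/30 -> H0 at depth 30
  add 187.146.0.0/16 -> H2 at depth 16
  add 0.0.0.0/0 -> H0 at depth 0
  - 164.0.0.0/8 clear@8
  - 187.146.128.0/20 clear@20
  add 187.146.137.0/25 -> H2 at depth 25
  add 164.20.240.0/20 -> H1 at depth 20
  ? 187.146.137.6  path d0:H0→d1:-→d2:-→d3:-→d4:-→d5:-→d6:-→d7:-→d8:-→d9:-→d10:-→d11:-→d12:-→d13:-→d14:-→d15:-→d16:H2→d17:-→d18:H1→d19:-→d20:-→d21:-→d22:-→d23:-→d24:-→d25:H2→d26:-  best=H2
  ? 164.16.0.1  path d0:H0→d1:-→d2:-→d3:-→d4:-→d5:-→d6:-→d7:-→d8:-→d9:-→d10:-→d11:-→d12:H0→d13:-  best=H0
  ? 187.146.137.0  path d0:H0→d1:-→d2:-→d3:-→d4:-→d5:-→d6:-→d7:-→d8:-→d9:-→d10:-→d11:-→d12:-→d13:-→d14:-→d15:-→d16:H2→d17:-→d18:H1→d19:-→d20:-→d21:-→d22:-→d23:-→d24:-→d25:H2→d26:-  best=H2
  ? 187.146.139.0  path d0:H0→d1:-→d2:-→d3:-→d4:-→d5:-→d6:-→d7:-→d8:-→d9:-→d10:-→d11:-→d12:-→d13:-→d14:-→d15:-→d16:H2→d17:-→d18:H1→d19:-→d20:-→d21:-→d22:-  best=H1
  ? 187.146.137.4  path d0:H0→d1:-→d2:-→d3:-→d4:-→d5:-→d6:-→d7:-→d8:-→d9:-→d10:-→d11:-→d12:-→d13:-→d14:-→d15:-→d16:H2→d17:-→d18:H1→d19:-→d20:-→d21:-→d22:-→d23:-→d24:-→d25:H2→d26:-  best=H2
  ? 187.146.137.0  path d0:H0→d1:-→d2:-→d3:-→d4:-→d5:-→d6:-→d7:-→d8:-→d9:-→d10:-→d11:-→d12:-→d13:-→d14:-→d15:-→d16:H2→d17:-→d18:H1→d19:-→d20:-→d21:-→d22:-→d23:-→d24:-→d25:H2→d26:-  best=H2
  add 187.146.0.0/16 -> H1 at depth 16
  ? 187.146.137.46  path d0:H0→d1:-→d2:-→d3:-→d4:-→d5:-→d6:-→d7:-→d8:-→d9:-→d10:-→d11:-→d12:-→d13:-→d14:-→d15:-→d16:H1→d17:-→d18:H1→d19:-→d20:-→d21:-→d22:-→d23:-→d24:-→d25:H2→d26:-→d27:-→d28:-→d29:-→d30:H0  best=H0
  ? 187.146.137.1  path d0:H0→d1:-→d2:-→d3:-→d4:-→d5:-→d6:-→d7:-→d8:-→d9:-→d10:-→d11:-→d12:-→d13:-→d14:-→d15:-→d16:H1→d17:-→d18:H1→d19:-→d20:-→d21:-→d22:-→d23:-→d24:-→d25:H2→d26:-  best=H2
  add 164.20.0.0/16 -> H2 at depth 16
  add 160.0.0.0/3 -> H0 at depth 3
  ? 202.73.48.145  path d0:H0→d1:-  best=H0
  add 185.90.81.148/32 -> H2 at depth 32
  ? 160.0.0.8  path d0:H0→d1:-→d2:-→d3:H0→d4:-→d5:-  best=H0
  ? 164.20.0.1  path d0:H0→d1:-→d2:-→d3:H0→d4:-→d5:-→d6:-→d7:-→d8:-→d9:-→d10:-→d11:-→d12:H0→d13:-→d14:-→d15:-→d16:H2  best=H2
  ? 164.20.63.67  path d0:H0→d1:-→d2:-→d3:H0→d4:-→d5:-→d6:-→d7:-→d8:-→d9:-→d10:-→d11:-→d12:H0→d13:-→d14:-→d15:-→d16:H2  best=H2
  add 176.0.0.0/4 -> H2 at depth 4
  ? 163.110.254.160  path d0:H0→d1:-→d2:-→d3:H0→d4:-→d5:-  best=H0
  - 164.20.0.0/16 clear@16
  ? 187.146.137.25  path d0:H0→d1:-→d2:-→d3:H0→d4:H2→d5:-→d6:-→d7:-→d8:-→d9:-→d10:-→d11:-→d12:-→d13:-→d14:-→d15:-→d16:H1→d17:-→d18:H1→d19:-→d20:-→d21:-→d22:-→d23:-→d24:-→d25:H2→d26:-  best=H2
  add 187.0.0.0/8 -> H1 at depth 8

== LOOKUPS ==
["H2","H1","H2","H0","H2","H1","H2","H2","H0","H2","H0","H0","H2","H2","H0","H2"]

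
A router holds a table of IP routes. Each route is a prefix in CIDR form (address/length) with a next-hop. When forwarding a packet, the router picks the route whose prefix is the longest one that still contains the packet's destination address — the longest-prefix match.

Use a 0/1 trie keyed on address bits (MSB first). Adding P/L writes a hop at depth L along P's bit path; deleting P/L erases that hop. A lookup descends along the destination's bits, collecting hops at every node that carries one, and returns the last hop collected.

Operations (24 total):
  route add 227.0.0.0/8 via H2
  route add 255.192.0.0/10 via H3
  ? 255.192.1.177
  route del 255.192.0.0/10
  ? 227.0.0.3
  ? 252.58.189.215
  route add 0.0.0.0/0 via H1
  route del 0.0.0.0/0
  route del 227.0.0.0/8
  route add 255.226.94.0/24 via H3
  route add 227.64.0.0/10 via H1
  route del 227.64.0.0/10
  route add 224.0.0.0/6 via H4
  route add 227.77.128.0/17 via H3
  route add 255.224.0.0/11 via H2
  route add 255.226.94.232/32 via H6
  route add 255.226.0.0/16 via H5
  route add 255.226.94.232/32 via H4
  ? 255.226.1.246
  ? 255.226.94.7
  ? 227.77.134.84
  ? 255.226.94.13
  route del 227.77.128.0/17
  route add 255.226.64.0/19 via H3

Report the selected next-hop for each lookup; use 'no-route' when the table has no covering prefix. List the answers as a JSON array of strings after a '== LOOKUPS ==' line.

Process each operation:
  + 227.0.0.0/8 (H2) depth=8
  + 255.192.0.0/10 (H3) depth=10
  lookup 255.192.1.177: bits 1111111111 walk d0:-→d1:-→d2:-→d3:-→d4:-→d5:-→d6:-→d7:-→d8:-→d9:-→d10:H3 -> H3
  - 255.192.0.0/10 clear@10
  lookup 227.0.0.3: bits 11100011 walk d0:-→d1:-→d2:-→d3:-→d4:-→d5:-→d6:-→d7:-→d8:H2 -> H2
  lookup 252.58.189.215: bits 111111 walk d0:-→d1:-→d2:-→d3:-→d4:-→d5:-→d6:- -> no-route
  + 0.0.0.0/0 (H1) depth=0
  - 0.0.0.0/0 clear@0
  - 227.0.0.0/8 clear@8
  + 255.226.94.0/24 (H3) depth=24
  + 227.64.0.0/10 (H1) depth=10
  - 227.64.0.0/10 clear@10
  + 224.0.0.0/6 (H4) depth=6
  + 227.77.128.0/17 (H3) depth=17
  + 255.224.0.0/11 (H2) depth=11
  + 255.226.94.232/32 (H6) depth=32
  + 255.226.0.0/16 (H5) depth=16
  + 255.226.94.232/32 (H4) depth=32
  lookup 255.226.1.246: bits 11111111111000100 walk d0:-→d1:-→d2:-→d3:-→d4:-→d5:-→d6:-→d7:-→d8:-→d9:-→d10:-→d11:H2→d12:-→d13:-→d14:-→d15:-→d16:H5→d17:- -> H5
  lookup 255.226.94.7: bits 111111111110001001011110 walk d0:-→d1:-→d2:-→d3:-→d4:-→d5:-→d6:-→d7:-→d8:-→d9:-→d10:-→d11:H2→d12:-→d13:-→d14:-→d15:-→d16:H5→d17:-→d18:-→d19:-→d20:-→d21:-→d22:-→d23:-→d24:H3 -> H3
  lookup 227.77.134.84: bits 11100011010011011 walk d0:-→d1:-→d2:-→d3:-→d4:-→d5:-→d6:H4→d7:-→d8:-→d9:-→d10:-→d11:-→d12:-→d13:-→d14:-→d15:-→d16:-→d17:H3 -> H3
  lookup 255.226.94.13: bits 111111111110001001011110 walk d0:-→d1:-→d2:-→d3:-→d4:-→d5:-→d6:-→d7:-→d8:-→d9:-→d10:-→d11:H2→d12:-→d13:-→d14:-→d15:-→d16:H5→d17:-→d18:-→d19:-→d20:-→d21:-→d22:-→d23:-→d24:H3 -> H3
  - 227.77.128.0/17 clear@17
  + 255.226.64.0/19 (H3) depth=19

== LOOKUPS ==
["H3","H2","no-route","H5","H3","H3","H3"]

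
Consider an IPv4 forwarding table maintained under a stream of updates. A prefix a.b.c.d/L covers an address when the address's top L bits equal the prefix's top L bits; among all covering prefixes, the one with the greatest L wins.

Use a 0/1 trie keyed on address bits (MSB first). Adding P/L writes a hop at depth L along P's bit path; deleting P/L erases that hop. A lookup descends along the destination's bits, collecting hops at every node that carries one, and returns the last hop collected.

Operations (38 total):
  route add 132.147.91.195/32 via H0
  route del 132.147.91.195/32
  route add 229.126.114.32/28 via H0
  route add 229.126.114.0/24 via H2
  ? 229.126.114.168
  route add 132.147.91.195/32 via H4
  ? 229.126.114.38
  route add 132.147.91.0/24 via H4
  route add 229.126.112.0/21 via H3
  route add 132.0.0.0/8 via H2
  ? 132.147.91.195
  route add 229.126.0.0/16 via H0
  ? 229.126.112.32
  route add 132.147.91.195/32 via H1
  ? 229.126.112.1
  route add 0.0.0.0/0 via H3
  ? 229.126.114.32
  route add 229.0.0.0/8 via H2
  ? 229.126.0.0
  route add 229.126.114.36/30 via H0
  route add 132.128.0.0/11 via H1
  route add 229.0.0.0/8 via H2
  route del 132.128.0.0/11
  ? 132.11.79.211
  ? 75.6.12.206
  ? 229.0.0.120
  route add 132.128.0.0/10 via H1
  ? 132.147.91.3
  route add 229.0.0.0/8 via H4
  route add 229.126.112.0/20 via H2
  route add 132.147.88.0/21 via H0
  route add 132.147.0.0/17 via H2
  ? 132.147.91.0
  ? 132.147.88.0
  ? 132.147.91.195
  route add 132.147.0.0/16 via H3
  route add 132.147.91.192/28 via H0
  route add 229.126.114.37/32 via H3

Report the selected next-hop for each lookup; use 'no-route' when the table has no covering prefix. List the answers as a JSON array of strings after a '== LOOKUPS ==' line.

Trace:
  + 132.147.91.195/32 (H0) depth=32
  del 132.147.91.195/32 (clear depth 32)
  + 229.126.114.32/28 (H0) depth=28
  + 229.126.114.0/24 (H2) depth=24
  lookup 229.126.114.168: bits 111001010111111001110010 walk d0:-→d1:-→d2:-→d3:-→d4:-→d5:-→d6:-→d7:-→d8:-→d9:-→d10:-→d11:-→d12:-→d13:-→d14:-→d15:-→d16:-→d17:-→d18:-→d19:-→d20:-→d21:-→d22:-→d23:-→d24:H2 -> H2
  + 132.147.91.195/32 (H4) depth=32
  lookup 229.126.114.38: bits 1110010101111110011100100010 walk d0:-→d1:-→d2:-→d3:-→d4:-→d5:-→d6:-→d7:-→d8:-→d9:-→d10:-→d11:-→d12:-→d13:-→d14:-→d15:-→d16:-→d17:-→d18:-→d19:-→d20:-→d21:-→d22:-→d23:-→d24:H2→d25:-→d26:-→d27:-→d28:H0 -> H0
  + 132.147.91.0/24 (H4) depth=24
  + 229.126.112.0/21 (H3) depth=21
  + 132.0.0.0/8 (H2) depth=8
  lookup 132.147.91.195: bits 10000100100100110101101111000011 walk d0:-→d1:-→d2:-→d3:-→d4:-→d5:-→d6:-→d7:-→d8:H2→d9:-→d10:-→d11:-→d12:-→d13:-→d14:-→d15:-→d16:-→d17:-→d18:-→d19:-→d20:-→d21:-→d22:-→d23:-→d24:H4→d25:-→d26:-→d27:-→d28:-→d29:-→d30:-→d31:-→d32:H4 -> H4
  + 229.126.0.0/16 (H0) depth=16
  lookup 229.126.112.32: bits 1110010101111110011100 walk d0:-→d1:-→d2:-→d3:-→d4:-→d5:-→d6:-→d7:-→d8:-→d9:-→d10:-→d11:-→d12:-→d13:-→d14:-→d15:-→d16:H0→d17:-→d18:-→d19:-→d20:-→d21:H3→d22:- -> H3
  + 132.147.91.195/32 (H1) depth=32
  lookup 229.126.112.1: bits 1110010101111110011100 walk d0:-→d1:-→d2:-→d3:-→d4:-→d5:-→d6:-→d7:-→d8:-→d9:-→d10:-→d11:-→d12:-→d13:-→d14:-→d15:-→d16:H0→d17:-→d18:-→d19:-→d20:-→d21:H3→d22:- -> H3
  + 0.0.0.0/0 (H3) depth=0
  lookup 229.126.114.32: bits 1110010101111110011100100010 walk d0:H3→d1:-→d2:-→d3:-→d4:-→d5:-→d6:-→d7:-→d8:-→d9:-→d10:-→d11:-→d12:-→d13:-→d14:-→d15:-→d16:H0→d17:-→d18:-→d19:-→d20:-→d21:H3→d22:-→d23:-→d24:H2→d25:-→d26:-→d27:-→d28:H0 -> H0
  + 229.0.0.0/8 (H2) depth=8
  lookup 229.126.0.0: bits 11100101011111100 walk d0:H3→d1:-→d2:-→d3:-→d4:-→d5:-→d6:-→d7:-→d8:H2→d9:-→d10:-→d11:-→d12:-→d13:-→d14:-→d15:-→d16:H0→d17:- -> H0
  + 229.126.114.36/30 (H0) depth=30
  + 132.128.0.0/11 (H1) depth=11
  + 229.0.0.0/8 (H2) depth=8
  del 132.128.0.0/11 (clear depth 11)
  lookup 132.11.79.211: bits 10000100 walk d0:H3→d1:-→d2:-→d3:-→d4:-→d5:-→d6:-→d7:-→d8:H2 -> H2
  lookup 75.6.12.206: bits ε walk d0:H3 -> H3
  lookup 229.0.0.120: bits 111001010 walk d0:H3→d1:-→d2:-→d3:-→d4:-→d5:-→d6:-→d7:-→d8:H2→d9:- -> H2
  + 132.128.0.0/10 (H1) depth=10
  lookup 132.147.91.3: bits 100001001001001101011011 walk d0:H3→d1:-→d2:-→d3:-→d4:-→d5:-→d6:-→d7:-→d8:H2→d9:-→d10:H1→d11:-→d12:-→d13:-→d14:-→d15:-→d16:-→d17:-→d18:-→d19:-→d20:-→d21:-→d22:-→d23:-→d24:H4 -> H4
  + 229.0.0.0/8 (H4) depth=8
  + 229.126.112.0/20 (H2) depth=20
  + 132.147.88.0/21 (H0) depth=21
  + 132.147.0.0/17 (H2) depth=17
  lookup 132.147.91.0: bits 100001001001001101011011 walk d0:H3→d1:-→d2:-→d3:-→d4:-→d5:-→d6:-→d7:-→d8:H2→d9:-→d10:H1→d11:-→d12:-→d13:-→d14:-→d15:-→d16:-→d17:H2→d18:-→d19:-→d20:-→d21:H0→d22:-→d23:-→d24:H4 -> H4
  lookup 132.147.88.0: bits 1000010010010011010110 walk d0:H3→d1:-→d2:-→d3:-→d4:-→d5:-→d6:-→d7:-→d8:H2→d9:-→d10:H1→d11:-→d12:-→d13:-→d14:-→d15:-→d16:-→d17:H2→d18:-→d19:-→d20:-→d21:H0→d22:- -> H0
  lookup 132.147.91.195: bits 10000100100100110101101111000011 walk d0:H3→d1:-→d2:-→d3:-→d4:-→d5:-→d6:-→d7:-→d8:H2→d9:-→d10:H1→d11:-→d12:-→d13:-→d14:-→d15:-→d16:-→d17:H2→d18:-→d19:-→d20:-→d21:H0→d22:-→d23:-→d24:H4→d25:-→d26:-→d27:-→d28:-→d29:-→d30:-→d31:-→d32:H1 -> H1
  + 132.147.0.0/16 (H3) depth=16
  + 132.147.91.192/28 (H0) depth=28
  + 229.126.114.37/32 (H3) depth=32

== LOOKUPS ==
["H2","H0","H4","H3","H3","H0","H0","H2","H3","H2","H4","H4","H0","H1"]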